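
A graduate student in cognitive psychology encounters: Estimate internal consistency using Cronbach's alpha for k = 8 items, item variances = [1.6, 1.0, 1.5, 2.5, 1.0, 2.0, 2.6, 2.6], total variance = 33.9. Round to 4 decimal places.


alpha = (k/(k-1)) * (1 - sum(s_i^2)/s_total^2)
sum(item variances) = 14.8
k/(k-1) = 8/7 = 1.142857
1 - 14.8/33.9 = 1 - 0.436578 = 0.563422
alpha = 1.142857 * 0.563422
= 0.6439


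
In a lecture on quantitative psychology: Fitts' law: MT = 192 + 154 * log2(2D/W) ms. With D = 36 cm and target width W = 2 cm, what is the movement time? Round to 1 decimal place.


MT = 192 + 154 * log2(2*36/2)
2D/W = 36.0
log2(36.0) = 5.1699
MT = 192 + 154 * 5.1699
= 988.2 ms


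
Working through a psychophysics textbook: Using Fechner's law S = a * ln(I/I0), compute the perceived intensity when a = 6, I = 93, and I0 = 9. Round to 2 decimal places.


S = 6 * ln(93/9)
I/I0 = 10.333333
ln(10.333333) = 2.3354
S = 6 * 2.3354
= 14.01


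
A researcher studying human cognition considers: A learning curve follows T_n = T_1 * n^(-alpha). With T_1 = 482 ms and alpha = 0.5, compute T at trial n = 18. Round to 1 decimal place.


T_n = 482 * 18^(-0.5)
18^(-0.5) = 0.235702
T_n = 482 * 0.235702
= 113.6 ms


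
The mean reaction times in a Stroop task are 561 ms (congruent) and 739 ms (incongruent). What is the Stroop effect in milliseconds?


Stroop effect = RT(incongruent) - RT(congruent)
= 739 - 561
= 178 ms


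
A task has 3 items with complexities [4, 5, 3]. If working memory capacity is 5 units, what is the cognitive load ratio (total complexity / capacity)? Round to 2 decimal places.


Total complexity = 4 + 5 + 3 = 12
Load = total / capacity = 12 / 5
= 2.40


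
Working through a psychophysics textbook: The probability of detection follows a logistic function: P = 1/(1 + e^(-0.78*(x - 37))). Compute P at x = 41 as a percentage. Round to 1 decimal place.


P(x) = 1/(1 + e^(-0.78*(41 - 37)))
Exponent = -0.78 * 4 = -3.12
e^(-3.12) = 0.044157
P = 1/(1 + 0.044157) = 0.95771
Percentage = 95.8


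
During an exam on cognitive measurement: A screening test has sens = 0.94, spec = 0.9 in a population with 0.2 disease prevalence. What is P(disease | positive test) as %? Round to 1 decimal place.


PPV = (sens * prev) / (sens * prev + (1-spec) * (1-prev))
Numerator = 0.94 * 0.2 = 0.188
P(positive and no disease) = (1 - spec) * (1 - prev) = (1 - 0.9) * (1 - 0.2) = 0.08
Denominator = 0.188 + 0.08 = 0.268
PPV = 0.188 / 0.268 = 0.701493
As percentage = 70.1


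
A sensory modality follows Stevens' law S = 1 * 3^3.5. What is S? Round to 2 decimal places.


S = 1 * 3^3.5
3^3.5 = 46.7654
S = 1 * 46.7654
= 46.77


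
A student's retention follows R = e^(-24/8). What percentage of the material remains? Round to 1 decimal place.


R = e^(-t/S)
-t/S = -24/8 = -3.0
R = e^(-3.0) = 0.049787
Percentage = 0.049787 * 100
= 5.0


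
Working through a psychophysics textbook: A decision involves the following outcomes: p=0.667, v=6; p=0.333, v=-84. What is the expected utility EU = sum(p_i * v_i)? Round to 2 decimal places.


EU = sum(p_i * v_i)
0.667 * 6 = 4.002
0.333 * -84 = -27.972
EU = 4.002 + -27.972
= -23.97


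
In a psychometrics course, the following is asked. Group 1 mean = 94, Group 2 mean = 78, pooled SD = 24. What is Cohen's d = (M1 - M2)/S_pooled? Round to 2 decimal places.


Cohen's d = (M1 - M2) / S_pooled
= (94 - 78) / 24
= 16 / 24
= 0.67


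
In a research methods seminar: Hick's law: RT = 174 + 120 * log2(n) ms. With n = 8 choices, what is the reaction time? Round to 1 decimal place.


RT = 174 + 120 * log2(8)
log2(8) = 3.0
RT = 174 + 120 * 3.0
= 174 + 360.0
= 534.0 ms


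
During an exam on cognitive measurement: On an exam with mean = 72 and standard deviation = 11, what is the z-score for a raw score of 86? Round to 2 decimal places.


z = (X - mu) / sigma
= (86 - 72) / 11
= 14 / 11
= 1.27


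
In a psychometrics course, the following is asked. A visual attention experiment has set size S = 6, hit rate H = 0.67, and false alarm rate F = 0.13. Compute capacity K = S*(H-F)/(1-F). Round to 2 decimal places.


K = S * (H - F) / (1 - F)
H - F = 0.54
1 - F = 0.87
K = 6 * 0.54 / 0.87
= 3.72


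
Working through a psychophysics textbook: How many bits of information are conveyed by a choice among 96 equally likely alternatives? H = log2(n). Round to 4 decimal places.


H = log2(n)
H = log2(96)
= 6.5850


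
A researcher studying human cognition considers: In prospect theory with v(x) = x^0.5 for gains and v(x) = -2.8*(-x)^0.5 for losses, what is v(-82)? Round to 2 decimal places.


Since x = -82 < 0, use v(x) = -lambda*(-x)^alpha
(-x) = 82
82^0.5 = 9.0554
v(-82) = -2.8 * 9.0554
= -25.36


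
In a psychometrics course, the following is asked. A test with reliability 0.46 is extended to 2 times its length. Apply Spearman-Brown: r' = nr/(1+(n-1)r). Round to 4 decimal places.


r_new = n*r / (1 + (n-1)*r)
Numerator = 2 * 0.46 = 0.92
Denominator = 1 + 1 * 0.46 = 1.46
r_new = 0.92 / 1.46
= 0.6301


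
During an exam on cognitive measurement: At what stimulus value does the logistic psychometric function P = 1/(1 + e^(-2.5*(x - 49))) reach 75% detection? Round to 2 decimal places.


At P = 0.75: 0.75 = 1/(1 + e^(-k*(x-x0)))
Solving: e^(-k*(x-x0)) = 1/3
x = x0 + ln(3)/k
ln(3) = 1.0986
x = 49 + 1.0986/2.5
= 49 + 0.4394
= 49.44


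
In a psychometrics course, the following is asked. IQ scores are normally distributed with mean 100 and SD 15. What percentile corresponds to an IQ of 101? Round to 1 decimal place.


z = (IQ - mean) / SD
z = (101 - 100) / 15 = 0.0667
Percentile = Phi(0.0667) * 100
Phi(0.0667) = 0.52659
= 52.7


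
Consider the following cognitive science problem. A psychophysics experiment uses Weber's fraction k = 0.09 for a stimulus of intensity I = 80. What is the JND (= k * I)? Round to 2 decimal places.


JND = k * I
JND = 0.09 * 80
= 7.20


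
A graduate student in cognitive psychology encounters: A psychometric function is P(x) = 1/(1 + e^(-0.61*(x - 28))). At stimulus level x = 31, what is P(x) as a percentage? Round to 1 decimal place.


P(x) = 1/(1 + e^(-0.61*(31 - 28)))
Exponent = -0.61 * 3 = -1.83
e^(-1.83) = 0.160414
P = 1/(1 + 0.160414) = 0.861761
Percentage = 86.2


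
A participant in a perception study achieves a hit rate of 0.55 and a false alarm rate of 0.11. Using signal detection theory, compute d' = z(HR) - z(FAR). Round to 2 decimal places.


d' = z(HR) - z(FAR)
z(0.55) = 0.1257
z(0.11) = -1.2265
d' = 0.1257 - -1.2265
= 1.35


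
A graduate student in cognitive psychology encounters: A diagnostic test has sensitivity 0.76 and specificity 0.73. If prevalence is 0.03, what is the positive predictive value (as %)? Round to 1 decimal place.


PPV = (sens * prev) / (sens * prev + (1-spec) * (1-prev))
Numerator = 0.76 * 0.03 = 0.0228
P(positive and no disease) = (1 - spec) * (1 - prev) = (1 - 0.73) * (1 - 0.03) = 0.2619
Denominator = 0.0228 + 0.2619 = 0.2847
PPV = 0.0228 / 0.2847 = 0.080084
As percentage = 8.0


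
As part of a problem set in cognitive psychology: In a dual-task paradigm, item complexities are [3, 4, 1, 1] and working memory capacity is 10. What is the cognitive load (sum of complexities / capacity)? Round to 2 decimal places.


Total complexity = 3 + 4 + 1 + 1 = 9
Load = total / capacity = 9 / 10
= 0.90


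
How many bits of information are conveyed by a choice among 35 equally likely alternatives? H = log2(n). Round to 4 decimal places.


H = log2(n)
H = log2(35)
= 5.1293


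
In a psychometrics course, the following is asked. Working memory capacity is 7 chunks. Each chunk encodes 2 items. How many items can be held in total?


Total items = chunks * items_per_chunk
= 7 * 2
= 14


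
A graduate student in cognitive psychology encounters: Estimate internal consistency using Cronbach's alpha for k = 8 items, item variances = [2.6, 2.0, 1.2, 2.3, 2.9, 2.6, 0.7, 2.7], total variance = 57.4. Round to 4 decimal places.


alpha = (k/(k-1)) * (1 - sum(s_i^2)/s_total^2)
sum(item variances) = 17.0
k/(k-1) = 8/7 = 1.142857
1 - 17.0/57.4 = 1 - 0.296167 = 0.703833
alpha = 1.142857 * 0.703833
= 0.8044


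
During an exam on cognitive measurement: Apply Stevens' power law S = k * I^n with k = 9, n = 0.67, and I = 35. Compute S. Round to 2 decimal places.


S = 9 * 35^0.67
35^0.67 = 10.8274
S = 9 * 10.8274
= 97.45


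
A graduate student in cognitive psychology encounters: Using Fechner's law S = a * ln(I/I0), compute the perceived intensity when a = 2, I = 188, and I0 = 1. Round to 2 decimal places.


S = 2 * ln(188/1)
I/I0 = 188.0
ln(188.0) = 5.2364
S = 2 * 5.2364
= 10.47


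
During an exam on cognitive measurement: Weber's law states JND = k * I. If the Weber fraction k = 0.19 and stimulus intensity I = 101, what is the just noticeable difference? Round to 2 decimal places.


JND = k * I
JND = 0.19 * 101
= 19.19


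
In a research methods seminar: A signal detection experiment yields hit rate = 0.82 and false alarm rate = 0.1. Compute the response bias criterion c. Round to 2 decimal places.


c = -0.5 * (z(HR) + z(FAR))
z(0.82) = 0.9154
z(0.1) = -1.2816
c = -0.5 * (0.9154 + -1.2816)
= -0.5 * -0.3662
= 0.18


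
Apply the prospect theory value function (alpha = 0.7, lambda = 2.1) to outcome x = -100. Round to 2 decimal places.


Since x = -100 < 0, use v(x) = -lambda*(-x)^alpha
(-x) = 100
100^0.7 = 25.1189
v(-100) = -2.1 * 25.1189
= -52.75


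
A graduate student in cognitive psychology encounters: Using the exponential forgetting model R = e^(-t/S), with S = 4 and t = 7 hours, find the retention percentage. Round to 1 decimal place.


R = e^(-t/S)
-t/S = -7/4 = -1.75
R = e^(-1.75) = 0.173774
Percentage = 0.173774 * 100
= 17.4


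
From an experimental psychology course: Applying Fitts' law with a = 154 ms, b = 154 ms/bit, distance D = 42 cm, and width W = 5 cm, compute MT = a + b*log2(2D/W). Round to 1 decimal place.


MT = 154 + 154 * log2(2*42/5)
2D/W = 16.8
log2(16.8) = 4.0704
MT = 154 + 154 * 4.0704
= 780.8 ms


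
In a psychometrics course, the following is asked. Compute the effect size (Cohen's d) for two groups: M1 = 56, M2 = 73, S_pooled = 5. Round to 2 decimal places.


Cohen's d = (M1 - M2) / S_pooled
= (56 - 73) / 5
= -17 / 5
= -3.40


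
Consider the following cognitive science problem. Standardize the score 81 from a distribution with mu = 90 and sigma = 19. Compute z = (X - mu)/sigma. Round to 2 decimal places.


z = (X - mu) / sigma
= (81 - 90) / 19
= -9 / 19
= -0.47


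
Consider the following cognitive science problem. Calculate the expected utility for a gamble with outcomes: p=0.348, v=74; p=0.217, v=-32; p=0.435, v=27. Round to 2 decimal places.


EU = sum(p_i * v_i)
0.348 * 74 = 25.752
0.217 * -32 = -6.944
0.435 * 27 = 11.745
EU = 25.752 + -6.944 + 11.745
= 30.55


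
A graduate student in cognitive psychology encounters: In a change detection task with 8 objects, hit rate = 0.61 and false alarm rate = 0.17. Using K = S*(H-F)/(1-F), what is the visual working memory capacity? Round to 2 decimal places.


K = S * (H - F) / (1 - F)
H - F = 0.44
1 - F = 0.83
K = 8 * 0.44 / 0.83
= 4.24


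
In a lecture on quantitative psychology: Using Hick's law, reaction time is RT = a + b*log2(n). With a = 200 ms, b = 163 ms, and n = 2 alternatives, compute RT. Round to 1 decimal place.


RT = 200 + 163 * log2(2)
log2(2) = 1.0
RT = 200 + 163 * 1.0
= 200 + 163.0
= 363.0 ms


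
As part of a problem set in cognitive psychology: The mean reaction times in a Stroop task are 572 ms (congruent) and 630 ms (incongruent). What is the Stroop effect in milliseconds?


Stroop effect = RT(incongruent) - RT(congruent)
= 630 - 572
= 58 ms


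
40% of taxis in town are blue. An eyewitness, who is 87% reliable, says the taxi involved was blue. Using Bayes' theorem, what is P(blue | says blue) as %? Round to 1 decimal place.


P(blue | says blue) = P(says blue | blue)*P(blue) / [P(says blue | blue)*P(blue) + P(says blue | not blue)*P(not blue)]
Numerator = 0.87 * 0.4 = 0.348
False identification = 0.13 * 0.6 = 0.078
P = 0.348 / (0.348 + 0.078)
= 0.348 / 0.426
As percentage = 81.7


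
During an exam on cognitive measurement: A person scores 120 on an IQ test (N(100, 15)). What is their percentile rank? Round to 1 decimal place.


z = (IQ - mean) / SD
z = (120 - 100) / 15 = 1.3333
Percentile = Phi(1.3333) * 100
Phi(1.3333) = 0.908783
= 90.9


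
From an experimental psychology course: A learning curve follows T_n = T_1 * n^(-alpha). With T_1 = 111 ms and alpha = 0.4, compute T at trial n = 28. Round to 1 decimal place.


T_n = 111 * 28^(-0.4)
28^(-0.4) = 0.263716
T_n = 111 * 0.263716
= 29.3 ms


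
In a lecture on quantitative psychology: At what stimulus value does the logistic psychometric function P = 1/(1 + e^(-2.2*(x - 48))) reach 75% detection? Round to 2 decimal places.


At P = 0.75: 0.75 = 1/(1 + e^(-k*(x-x0)))
Solving: e^(-k*(x-x0)) = 1/3
x = x0 + ln(3)/k
ln(3) = 1.0986
x = 48 + 1.0986/2.2
= 48 + 0.4994
= 48.50


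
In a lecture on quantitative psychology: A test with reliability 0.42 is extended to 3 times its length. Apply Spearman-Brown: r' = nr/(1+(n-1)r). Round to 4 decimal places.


r_new = n*r / (1 + (n-1)*r)
Numerator = 3 * 0.42 = 1.26
Denominator = 1 + 2 * 0.42 = 1.84
r_new = 1.26 / 1.84
= 0.6848


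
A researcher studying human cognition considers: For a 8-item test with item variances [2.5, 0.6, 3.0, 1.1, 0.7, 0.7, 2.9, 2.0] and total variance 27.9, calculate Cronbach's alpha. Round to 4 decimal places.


alpha = (k/(k-1)) * (1 - sum(s_i^2)/s_total^2)
sum(item variances) = 13.5
k/(k-1) = 8/7 = 1.142857
1 - 13.5/27.9 = 1 - 0.483871 = 0.516129
alpha = 1.142857 * 0.516129
= 0.5899


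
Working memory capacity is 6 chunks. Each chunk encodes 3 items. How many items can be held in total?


Total items = chunks * items_per_chunk
= 6 * 3
= 18


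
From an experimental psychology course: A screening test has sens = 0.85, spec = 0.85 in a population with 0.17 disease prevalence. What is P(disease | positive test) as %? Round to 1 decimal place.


PPV = (sens * prev) / (sens * prev + (1-spec) * (1-prev))
Numerator = 0.85 * 0.17 = 0.1445
P(positive and no disease) = (1 - spec) * (1 - prev) = (1 - 0.85) * (1 - 0.17) = 0.1245
Denominator = 0.1445 + 0.1245 = 0.269
PPV = 0.1445 / 0.269 = 0.537175
As percentage = 53.7


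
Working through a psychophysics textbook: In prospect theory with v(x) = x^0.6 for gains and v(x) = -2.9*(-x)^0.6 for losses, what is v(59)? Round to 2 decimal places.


Since x = 59 >= 0, use v(x) = x^0.6
59^0.6 = 11.5481
v(59) = 11.55


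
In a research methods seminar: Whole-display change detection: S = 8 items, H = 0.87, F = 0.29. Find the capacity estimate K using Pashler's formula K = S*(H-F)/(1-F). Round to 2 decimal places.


K = S * (H - F) / (1 - F)
H - F = 0.58
1 - F = 0.71
K = 8 * 0.58 / 0.71
= 6.54


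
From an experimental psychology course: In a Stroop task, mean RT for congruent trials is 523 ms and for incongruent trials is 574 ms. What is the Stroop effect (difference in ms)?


Stroop effect = RT(incongruent) - RT(congruent)
= 574 - 523
= 51 ms


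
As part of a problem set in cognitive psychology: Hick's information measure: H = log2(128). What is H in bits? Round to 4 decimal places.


H = log2(n)
H = log2(128)
= 7.0000


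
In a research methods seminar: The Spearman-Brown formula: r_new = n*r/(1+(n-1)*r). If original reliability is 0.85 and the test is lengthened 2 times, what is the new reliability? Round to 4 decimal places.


r_new = n*r / (1 + (n-1)*r)
Numerator = 2 * 0.85 = 1.7
Denominator = 1 + 1 * 0.85 = 1.85
r_new = 1.7 / 1.85
= 0.9189


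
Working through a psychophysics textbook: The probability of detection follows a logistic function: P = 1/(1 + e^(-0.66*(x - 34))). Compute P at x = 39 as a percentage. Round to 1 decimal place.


P(x) = 1/(1 + e^(-0.66*(39 - 34)))
Exponent = -0.66 * 5 = -3.3
e^(-3.3) = 0.036883
P = 1/(1 + 0.036883) = 0.964429
Percentage = 96.4


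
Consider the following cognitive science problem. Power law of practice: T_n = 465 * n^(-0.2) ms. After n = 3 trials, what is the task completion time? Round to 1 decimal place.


T_n = 465 * 3^(-0.2)
3^(-0.2) = 0.802742
T_n = 465 * 0.802742
= 373.3 ms


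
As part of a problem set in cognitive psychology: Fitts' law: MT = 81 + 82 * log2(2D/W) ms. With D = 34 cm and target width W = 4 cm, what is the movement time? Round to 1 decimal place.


MT = 81 + 82 * log2(2*34/4)
2D/W = 17.0
log2(17.0) = 4.0875
MT = 81 + 82 * 4.0875
= 416.2 ms


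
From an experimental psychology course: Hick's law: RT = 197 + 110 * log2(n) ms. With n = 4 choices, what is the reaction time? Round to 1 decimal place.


RT = 197 + 110 * log2(4)
log2(4) = 2.0
RT = 197 + 110 * 2.0
= 197 + 220.0
= 417.0 ms


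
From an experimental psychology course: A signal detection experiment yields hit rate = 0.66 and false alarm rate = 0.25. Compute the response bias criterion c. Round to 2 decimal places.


c = -0.5 * (z(HR) + z(FAR))
z(0.66) = 0.4125
z(0.25) = -0.6745
c = -0.5 * (0.4125 + -0.6745)
= -0.5 * -0.262
= 0.13


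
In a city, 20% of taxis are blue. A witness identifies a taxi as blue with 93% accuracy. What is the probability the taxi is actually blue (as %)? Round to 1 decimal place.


P(blue | says blue) = P(says blue | blue)*P(blue) / [P(says blue | blue)*P(blue) + P(says blue | not blue)*P(not blue)]
Numerator = 0.93 * 0.2 = 0.186
False identification = 0.07 * 0.8 = 0.056
P = 0.186 / (0.186 + 0.056)
= 0.186 / 0.242
As percentage = 76.9


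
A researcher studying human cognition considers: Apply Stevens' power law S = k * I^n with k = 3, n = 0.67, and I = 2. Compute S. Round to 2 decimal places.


S = 3 * 2^0.67
2^0.67 = 1.5911
S = 3 * 1.5911
= 4.77


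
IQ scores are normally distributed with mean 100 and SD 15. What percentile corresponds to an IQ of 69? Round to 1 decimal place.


z = (IQ - mean) / SD
z = (69 - 100) / 15 = -2.0667
Percentile = Phi(-2.0667) * 100
Phi(-2.0667) = 0.019381
= 1.9


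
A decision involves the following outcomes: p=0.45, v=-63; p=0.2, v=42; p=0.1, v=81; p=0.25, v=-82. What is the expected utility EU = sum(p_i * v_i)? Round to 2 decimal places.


EU = sum(p_i * v_i)
0.45 * -63 = -28.35
0.2 * 42 = 8.4
0.1 * 81 = 8.1
0.25 * -82 = -20.5
EU = -28.35 + 8.4 + 8.1 + -20.5
= -32.35


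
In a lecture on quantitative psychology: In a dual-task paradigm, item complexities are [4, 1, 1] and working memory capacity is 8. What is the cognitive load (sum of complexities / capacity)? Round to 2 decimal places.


Total complexity = 4 + 1 + 1 = 6
Load = total / capacity = 6 / 8
= 0.75


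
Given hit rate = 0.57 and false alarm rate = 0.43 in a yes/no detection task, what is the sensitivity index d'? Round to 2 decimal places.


d' = z(HR) - z(FAR)
z(0.57) = 0.1764
z(0.43) = -0.1764
d' = 0.1764 - -0.1764
= 0.35


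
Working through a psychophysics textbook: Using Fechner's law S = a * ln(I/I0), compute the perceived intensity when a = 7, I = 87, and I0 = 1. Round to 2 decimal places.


S = 7 * ln(87/1)
I/I0 = 87.0
ln(87.0) = 4.4659
S = 7 * 4.4659
= 31.26


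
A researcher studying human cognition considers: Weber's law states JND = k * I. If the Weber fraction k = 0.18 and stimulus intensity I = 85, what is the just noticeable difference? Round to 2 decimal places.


JND = k * I
JND = 0.18 * 85
= 15.30


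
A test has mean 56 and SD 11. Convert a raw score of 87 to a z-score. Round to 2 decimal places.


z = (X - mu) / sigma
= (87 - 56) / 11
= 31 / 11
= 2.82


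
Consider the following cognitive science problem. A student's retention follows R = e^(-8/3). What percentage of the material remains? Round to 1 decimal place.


R = e^(-t/S)
-t/S = -8/3 = -2.666667
R = e^(-2.666667) = 0.069483
Percentage = 0.069483 * 100
= 6.9


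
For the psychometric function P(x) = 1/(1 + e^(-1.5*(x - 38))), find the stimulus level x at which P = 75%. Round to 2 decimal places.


At P = 0.75: 0.75 = 1/(1 + e^(-k*(x-x0)))
Solving: e^(-k*(x-x0)) = 1/3
x = x0 + ln(3)/k
ln(3) = 1.0986
x = 38 + 1.0986/1.5
= 38 + 0.7324
= 38.73


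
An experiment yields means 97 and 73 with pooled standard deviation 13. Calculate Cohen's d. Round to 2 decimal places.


Cohen's d = (M1 - M2) / S_pooled
= (97 - 73) / 13
= 24 / 13
= 1.85


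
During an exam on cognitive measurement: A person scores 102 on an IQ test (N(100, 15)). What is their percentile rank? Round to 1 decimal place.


z = (IQ - mean) / SD
z = (102 - 100) / 15 = 0.1333
Percentile = Phi(0.1333) * 100
Phi(0.1333) = 0.553022
= 55.3


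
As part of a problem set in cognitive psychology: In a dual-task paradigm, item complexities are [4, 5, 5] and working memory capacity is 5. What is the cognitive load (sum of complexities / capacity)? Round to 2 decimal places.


Total complexity = 4 + 5 + 5 = 14
Load = total / capacity = 14 / 5
= 2.80


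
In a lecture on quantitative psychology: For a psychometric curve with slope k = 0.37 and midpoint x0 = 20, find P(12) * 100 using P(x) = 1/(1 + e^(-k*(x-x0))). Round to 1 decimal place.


P(x) = 1/(1 + e^(-0.37*(12 - 20)))
Exponent = -0.37 * -8 = 2.96
e^(2.96) = 19.297972
P = 1/(1 + 19.297972) = 0.049266
Percentage = 4.9


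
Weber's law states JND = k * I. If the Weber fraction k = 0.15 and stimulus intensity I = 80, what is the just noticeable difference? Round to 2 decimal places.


JND = k * I
JND = 0.15 * 80
= 12.00


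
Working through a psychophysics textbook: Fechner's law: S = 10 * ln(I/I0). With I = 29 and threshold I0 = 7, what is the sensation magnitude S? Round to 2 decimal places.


S = 10 * ln(29/7)
I/I0 = 4.142857
ln(4.142857) = 1.4214
S = 10 * 1.4214
= 14.21


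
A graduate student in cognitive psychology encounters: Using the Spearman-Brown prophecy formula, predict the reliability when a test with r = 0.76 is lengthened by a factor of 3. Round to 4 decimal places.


r_new = n*r / (1 + (n-1)*r)
Numerator = 3 * 0.76 = 2.28
Denominator = 1 + 2 * 0.76 = 2.52
r_new = 2.28 / 2.52
= 0.9048


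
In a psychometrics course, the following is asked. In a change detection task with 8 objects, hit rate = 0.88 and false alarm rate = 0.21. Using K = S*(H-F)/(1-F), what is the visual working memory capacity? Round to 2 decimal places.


K = S * (H - F) / (1 - F)
H - F = 0.67
1 - F = 0.79
K = 8 * 0.67 / 0.79
= 6.78


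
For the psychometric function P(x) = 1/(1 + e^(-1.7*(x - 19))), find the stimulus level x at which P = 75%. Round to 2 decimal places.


At P = 0.75: 0.75 = 1/(1 + e^(-k*(x-x0)))
Solving: e^(-k*(x-x0)) = 1/3
x = x0 + ln(3)/k
ln(3) = 1.0986
x = 19 + 1.0986/1.7
= 19 + 0.6462
= 19.65


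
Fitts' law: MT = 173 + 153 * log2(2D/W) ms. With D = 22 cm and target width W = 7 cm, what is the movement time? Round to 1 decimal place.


MT = 173 + 153 * log2(2*22/7)
2D/W = 6.285714
log2(6.285714) = 2.6521
MT = 173 + 153 * 2.6521
= 578.8 ms


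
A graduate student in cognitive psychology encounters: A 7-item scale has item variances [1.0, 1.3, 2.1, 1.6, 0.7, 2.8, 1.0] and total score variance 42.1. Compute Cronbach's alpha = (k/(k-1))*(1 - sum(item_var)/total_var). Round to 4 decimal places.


alpha = (k/(k-1)) * (1 - sum(s_i^2)/s_total^2)
sum(item variances) = 10.5
k/(k-1) = 7/6 = 1.166667
1 - 10.5/42.1 = 1 - 0.249406 = 0.750594
alpha = 1.166667 * 0.750594
= 0.8757


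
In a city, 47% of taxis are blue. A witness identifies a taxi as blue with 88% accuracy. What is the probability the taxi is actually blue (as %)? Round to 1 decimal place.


P(blue | says blue) = P(says blue | blue)*P(blue) / [P(says blue | blue)*P(blue) + P(says blue | not blue)*P(not blue)]
Numerator = 0.88 * 0.47 = 0.4136
False identification = 0.12 * 0.53 = 0.0636
P = 0.4136 / (0.4136 + 0.0636)
= 0.4136 / 0.4772
As percentage = 86.7


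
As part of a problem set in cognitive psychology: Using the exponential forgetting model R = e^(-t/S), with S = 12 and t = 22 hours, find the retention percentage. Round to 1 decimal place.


R = e^(-t/S)
-t/S = -22/12 = -1.833333
R = e^(-1.833333) = 0.15988
Percentage = 0.15988 * 100
= 16.0


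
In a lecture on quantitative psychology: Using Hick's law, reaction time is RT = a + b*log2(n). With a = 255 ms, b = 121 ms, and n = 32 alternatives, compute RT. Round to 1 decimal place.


RT = 255 + 121 * log2(32)
log2(32) = 5.0
RT = 255 + 121 * 5.0
= 255 + 605.0
= 860.0 ms


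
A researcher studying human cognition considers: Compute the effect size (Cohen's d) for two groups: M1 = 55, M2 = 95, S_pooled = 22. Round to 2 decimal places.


Cohen's d = (M1 - M2) / S_pooled
= (55 - 95) / 22
= -40 / 22
= -1.82


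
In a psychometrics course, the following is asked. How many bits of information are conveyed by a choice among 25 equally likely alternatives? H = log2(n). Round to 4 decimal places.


H = log2(n)
H = log2(25)
= 4.6439


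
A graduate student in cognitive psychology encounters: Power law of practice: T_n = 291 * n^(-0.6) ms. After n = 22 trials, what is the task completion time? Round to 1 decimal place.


T_n = 291 * 22^(-0.6)
22^(-0.6) = 0.156512
T_n = 291 * 0.156512
= 45.5 ms


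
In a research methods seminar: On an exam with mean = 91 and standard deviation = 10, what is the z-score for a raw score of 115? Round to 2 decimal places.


z = (X - mu) / sigma
= (115 - 91) / 10
= 24 / 10
= 2.40


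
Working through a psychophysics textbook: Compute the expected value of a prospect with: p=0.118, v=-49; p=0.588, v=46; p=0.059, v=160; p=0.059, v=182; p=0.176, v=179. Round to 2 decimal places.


EU = sum(p_i * v_i)
0.118 * -49 = -5.782
0.588 * 46 = 27.048
0.059 * 160 = 9.44
0.059 * 182 = 10.738
0.176 * 179 = 31.504
EU = -5.782 + 27.048 + 9.44 + 10.738 + 31.504
= 72.95


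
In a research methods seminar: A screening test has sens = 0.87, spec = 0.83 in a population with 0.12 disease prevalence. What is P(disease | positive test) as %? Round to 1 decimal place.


PPV = (sens * prev) / (sens * prev + (1-spec) * (1-prev))
Numerator = 0.87 * 0.12 = 0.1044
P(positive and no disease) = (1 - spec) * (1 - prev) = (1 - 0.83) * (1 - 0.12) = 0.1496
Denominator = 0.1044 + 0.1496 = 0.254
PPV = 0.1044 / 0.254 = 0.411024
As percentage = 41.1


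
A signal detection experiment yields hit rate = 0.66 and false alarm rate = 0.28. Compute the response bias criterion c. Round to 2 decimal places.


c = -0.5 * (z(HR) + z(FAR))
z(0.66) = 0.4125
z(0.28) = -0.5828
c = -0.5 * (0.4125 + -0.5828)
= -0.5 * -0.1703
= 0.09


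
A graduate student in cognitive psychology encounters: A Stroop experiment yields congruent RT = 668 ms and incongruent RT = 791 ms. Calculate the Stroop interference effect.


Stroop effect = RT(incongruent) - RT(congruent)
= 791 - 668
= 123 ms


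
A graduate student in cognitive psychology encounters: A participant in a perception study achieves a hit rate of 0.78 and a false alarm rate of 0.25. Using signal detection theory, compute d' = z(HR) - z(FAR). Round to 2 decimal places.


d' = z(HR) - z(FAR)
z(0.78) = 0.7722
z(0.25) = -0.6745
d' = 0.7722 - -0.6745
= 1.45


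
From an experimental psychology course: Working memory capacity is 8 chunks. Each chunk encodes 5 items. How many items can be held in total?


Total items = chunks * items_per_chunk
= 8 * 5
= 40


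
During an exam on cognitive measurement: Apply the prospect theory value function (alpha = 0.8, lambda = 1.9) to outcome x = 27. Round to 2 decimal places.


Since x = 27 >= 0, use v(x) = x^0.8
27^0.8 = 13.9666
v(27) = 13.97


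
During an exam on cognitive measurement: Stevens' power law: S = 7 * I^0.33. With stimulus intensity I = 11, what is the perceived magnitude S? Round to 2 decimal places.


S = 7 * 11^0.33
11^0.33 = 2.2063
S = 7 * 2.2063
= 15.44


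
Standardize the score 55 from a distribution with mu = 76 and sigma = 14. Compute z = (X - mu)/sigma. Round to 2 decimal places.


z = (X - mu) / sigma
= (55 - 76) / 14
= -21 / 14
= -1.50


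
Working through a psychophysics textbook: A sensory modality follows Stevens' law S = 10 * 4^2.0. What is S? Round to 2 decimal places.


S = 10 * 4^2.0
4^2.0 = 16.0
S = 10 * 16.0
= 160.00


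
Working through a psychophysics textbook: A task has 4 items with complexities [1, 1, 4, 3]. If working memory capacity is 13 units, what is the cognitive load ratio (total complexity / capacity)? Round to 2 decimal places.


Total complexity = 1 + 1 + 4 + 3 = 9
Load = total / capacity = 9 / 13
= 0.69


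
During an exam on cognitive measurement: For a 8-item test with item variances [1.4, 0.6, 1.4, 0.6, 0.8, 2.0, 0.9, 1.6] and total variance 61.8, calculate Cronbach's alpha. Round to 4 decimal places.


alpha = (k/(k-1)) * (1 - sum(s_i^2)/s_total^2)
sum(item variances) = 9.3
k/(k-1) = 8/7 = 1.142857
1 - 9.3/61.8 = 1 - 0.150485 = 0.849515
alpha = 1.142857 * 0.849515
= 0.9709


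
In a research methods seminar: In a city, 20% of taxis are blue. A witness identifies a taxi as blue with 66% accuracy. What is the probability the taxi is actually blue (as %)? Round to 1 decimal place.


P(blue | says blue) = P(says blue | blue)*P(blue) / [P(says blue | blue)*P(blue) + P(says blue | not blue)*P(not blue)]
Numerator = 0.66 * 0.2 = 0.132
False identification = 0.34 * 0.8 = 0.272
P = 0.132 / (0.132 + 0.272)
= 0.132 / 0.404
As percentage = 32.7


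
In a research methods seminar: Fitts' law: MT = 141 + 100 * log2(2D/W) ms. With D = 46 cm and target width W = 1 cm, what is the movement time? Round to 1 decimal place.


MT = 141 + 100 * log2(2*46/1)
2D/W = 92.0
log2(92.0) = 6.5236
MT = 141 + 100 * 6.5236
= 793.4 ms


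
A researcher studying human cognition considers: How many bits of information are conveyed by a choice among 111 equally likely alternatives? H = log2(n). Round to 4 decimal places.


H = log2(n)
H = log2(111)
= 6.7944


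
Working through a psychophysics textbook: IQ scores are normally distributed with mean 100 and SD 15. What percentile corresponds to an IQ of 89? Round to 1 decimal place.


z = (IQ - mean) / SD
z = (89 - 100) / 15 = -0.7333
Percentile = Phi(-0.7333) * 100
Phi(-0.7333) = 0.231688
= 23.2


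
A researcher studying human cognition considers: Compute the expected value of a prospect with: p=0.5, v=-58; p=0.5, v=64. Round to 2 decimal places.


EU = sum(p_i * v_i)
0.5 * -58 = -29.0
0.5 * 64 = 32.0
EU = -29.0 + 32.0
= 3.00


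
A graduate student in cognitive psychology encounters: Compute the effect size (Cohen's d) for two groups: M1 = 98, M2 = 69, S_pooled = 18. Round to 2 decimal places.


Cohen's d = (M1 - M2) / S_pooled
= (98 - 69) / 18
= 29 / 18
= 1.61


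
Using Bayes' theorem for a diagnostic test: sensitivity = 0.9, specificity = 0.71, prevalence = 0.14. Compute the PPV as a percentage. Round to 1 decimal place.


PPV = (sens * prev) / (sens * prev + (1-spec) * (1-prev))
Numerator = 0.9 * 0.14 = 0.126
P(positive and no disease) = (1 - spec) * (1 - prev) = (1 - 0.71) * (1 - 0.14) = 0.2494
Denominator = 0.126 + 0.2494 = 0.3754
PPV = 0.126 / 0.3754 = 0.335642
As percentage = 33.6


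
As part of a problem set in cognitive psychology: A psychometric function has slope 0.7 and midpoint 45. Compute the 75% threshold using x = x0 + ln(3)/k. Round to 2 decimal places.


At P = 0.75: 0.75 = 1/(1 + e^(-k*(x-x0)))
Solving: e^(-k*(x-x0)) = 1/3
x = x0 + ln(3)/k
ln(3) = 1.0986
x = 45 + 1.0986/0.7
= 45 + 1.5694
= 46.57


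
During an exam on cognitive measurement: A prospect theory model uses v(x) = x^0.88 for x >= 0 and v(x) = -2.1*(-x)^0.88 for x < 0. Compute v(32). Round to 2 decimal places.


Since x = 32 >= 0, use v(x) = x^0.88
32^0.88 = 21.1121
v(32) = 21.11


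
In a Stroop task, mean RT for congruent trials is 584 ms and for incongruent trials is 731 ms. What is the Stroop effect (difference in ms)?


Stroop effect = RT(incongruent) - RT(congruent)
= 731 - 584
= 147 ms


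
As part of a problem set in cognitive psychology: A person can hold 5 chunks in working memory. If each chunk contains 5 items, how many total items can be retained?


Total items = chunks * items_per_chunk
= 5 * 5
= 25


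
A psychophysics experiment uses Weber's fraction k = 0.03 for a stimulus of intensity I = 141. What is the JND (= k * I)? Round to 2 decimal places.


JND = k * I
JND = 0.03 * 141
= 4.23


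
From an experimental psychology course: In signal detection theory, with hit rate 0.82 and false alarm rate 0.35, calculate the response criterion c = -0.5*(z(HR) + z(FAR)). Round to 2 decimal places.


c = -0.5 * (z(HR) + z(FAR))
z(0.82) = 0.9154
z(0.35) = -0.3853
c = -0.5 * (0.9154 + -0.3853)
= -0.5 * 0.5301
= -0.27


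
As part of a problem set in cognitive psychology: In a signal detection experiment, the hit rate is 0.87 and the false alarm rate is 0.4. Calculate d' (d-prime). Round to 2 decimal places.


d' = z(HR) - z(FAR)
z(0.87) = 1.1264
z(0.4) = -0.2533
d' = 1.1264 - -0.2533
= 1.38


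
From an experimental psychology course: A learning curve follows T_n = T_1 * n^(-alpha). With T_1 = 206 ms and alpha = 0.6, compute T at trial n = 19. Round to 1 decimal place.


T_n = 206 * 19^(-0.6)
19^(-0.6) = 0.170902
T_n = 206 * 0.170902
= 35.2 ms


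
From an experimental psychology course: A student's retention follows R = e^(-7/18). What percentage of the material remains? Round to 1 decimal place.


R = e^(-t/S)
-t/S = -7/18 = -0.388889
R = e^(-0.388889) = 0.67781
Percentage = 0.67781 * 100
= 67.8


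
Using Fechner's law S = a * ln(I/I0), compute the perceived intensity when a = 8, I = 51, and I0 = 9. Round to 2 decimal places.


S = 8 * ln(51/9)
I/I0 = 5.666667
ln(5.666667) = 1.7346
S = 8 * 1.7346
= 13.88


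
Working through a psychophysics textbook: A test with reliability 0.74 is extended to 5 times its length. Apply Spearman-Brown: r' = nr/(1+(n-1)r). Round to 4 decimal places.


r_new = n*r / (1 + (n-1)*r)
Numerator = 5 * 0.74 = 3.7
Denominator = 1 + 4 * 0.74 = 3.96
r_new = 3.7 / 3.96
= 0.9343


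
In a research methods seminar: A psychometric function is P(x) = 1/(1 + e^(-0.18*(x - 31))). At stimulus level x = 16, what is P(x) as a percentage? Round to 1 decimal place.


P(x) = 1/(1 + e^(-0.18*(16 - 31)))
Exponent = -0.18 * -15 = 2.7
e^(2.7) = 14.879732
P = 1/(1 + 14.879732) = 0.062973
Percentage = 6.3


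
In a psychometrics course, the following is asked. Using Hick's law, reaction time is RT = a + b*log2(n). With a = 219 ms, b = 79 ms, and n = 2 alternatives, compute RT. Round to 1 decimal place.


RT = 219 + 79 * log2(2)
log2(2) = 1.0
RT = 219 + 79 * 1.0
= 219 + 79.0
= 298.0 ms


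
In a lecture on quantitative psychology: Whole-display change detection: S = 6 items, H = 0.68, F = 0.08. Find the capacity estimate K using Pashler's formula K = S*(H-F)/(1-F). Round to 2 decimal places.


K = S * (H - F) / (1 - F)
H - F = 0.6
1 - F = 0.92
K = 6 * 0.6 / 0.92
= 3.91


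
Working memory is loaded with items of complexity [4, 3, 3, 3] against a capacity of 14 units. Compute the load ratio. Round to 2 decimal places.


Total complexity = 4 + 3 + 3 + 3 = 13
Load = total / capacity = 13 / 14
= 0.93


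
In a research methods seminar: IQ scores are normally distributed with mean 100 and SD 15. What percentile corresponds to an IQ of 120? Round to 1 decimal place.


z = (IQ - mean) / SD
z = (120 - 100) / 15 = 1.3333
Percentile = Phi(1.3333) * 100
Phi(1.3333) = 0.908783
= 90.9


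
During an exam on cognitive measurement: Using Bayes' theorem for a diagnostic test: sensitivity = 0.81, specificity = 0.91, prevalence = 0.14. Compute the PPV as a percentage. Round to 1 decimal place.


PPV = (sens * prev) / (sens * prev + (1-spec) * (1-prev))
Numerator = 0.81 * 0.14 = 0.1134
P(positive and no disease) = (1 - spec) * (1 - prev) = (1 - 0.91) * (1 - 0.14) = 0.0774
Denominator = 0.1134 + 0.0774 = 0.1908
PPV = 0.1134 / 0.1908 = 0.59434
As percentage = 59.4


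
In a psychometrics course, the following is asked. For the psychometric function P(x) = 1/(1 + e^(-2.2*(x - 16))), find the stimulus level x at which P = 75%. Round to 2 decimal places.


At P = 0.75: 0.75 = 1/(1 + e^(-k*(x-x0)))
Solving: e^(-k*(x-x0)) = 1/3
x = x0 + ln(3)/k
ln(3) = 1.0986
x = 16 + 1.0986/2.2
= 16 + 0.4994
= 16.50


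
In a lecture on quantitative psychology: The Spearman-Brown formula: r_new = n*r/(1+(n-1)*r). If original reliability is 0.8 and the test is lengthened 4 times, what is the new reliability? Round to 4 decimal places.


r_new = n*r / (1 + (n-1)*r)
Numerator = 4 * 0.8 = 3.2
Denominator = 1 + 3 * 0.8 = 3.4
r_new = 3.2 / 3.4
= 0.9412


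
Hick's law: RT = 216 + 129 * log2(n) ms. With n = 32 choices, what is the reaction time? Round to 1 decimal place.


RT = 216 + 129 * log2(32)
log2(32) = 5.0
RT = 216 + 129 * 5.0
= 216 + 645.0
= 861.0 ms


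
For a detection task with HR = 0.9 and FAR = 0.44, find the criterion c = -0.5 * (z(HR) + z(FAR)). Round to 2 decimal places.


c = -0.5 * (z(HR) + z(FAR))
z(0.9) = 1.2816
z(0.44) = -0.151
c = -0.5 * (1.2816 + -0.151)
= -0.5 * 1.1306
= -0.57


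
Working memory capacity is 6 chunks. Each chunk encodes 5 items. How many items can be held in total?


Total items = chunks * items_per_chunk
= 6 * 5
= 30


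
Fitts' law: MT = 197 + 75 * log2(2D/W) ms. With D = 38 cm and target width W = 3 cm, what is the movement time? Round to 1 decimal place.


MT = 197 + 75 * log2(2*38/3)
2D/W = 25.333333
log2(25.333333) = 4.663
MT = 197 + 75 * 4.663
= 546.7 ms


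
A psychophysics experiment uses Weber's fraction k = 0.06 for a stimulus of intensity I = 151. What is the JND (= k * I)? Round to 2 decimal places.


JND = k * I
JND = 0.06 * 151
= 9.06


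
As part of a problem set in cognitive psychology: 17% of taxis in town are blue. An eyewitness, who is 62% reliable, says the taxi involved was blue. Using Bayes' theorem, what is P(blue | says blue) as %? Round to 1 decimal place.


P(blue | says blue) = P(says blue | blue)*P(blue) / [P(says blue | blue)*P(blue) + P(says blue | not blue)*P(not blue)]
Numerator = 0.62 * 0.17 = 0.1054
False identification = 0.38 * 0.83 = 0.3154
P = 0.1054 / (0.1054 + 0.3154)
= 0.1054 / 0.4208
As percentage = 25.0


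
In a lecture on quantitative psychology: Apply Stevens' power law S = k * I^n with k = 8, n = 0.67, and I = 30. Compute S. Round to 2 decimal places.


S = 8 * 30^0.67
30^0.67 = 9.765
S = 8 * 9.765
= 78.12


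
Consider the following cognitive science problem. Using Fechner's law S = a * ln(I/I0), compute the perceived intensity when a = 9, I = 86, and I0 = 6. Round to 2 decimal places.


S = 9 * ln(86/6)
I/I0 = 14.333333
ln(14.333333) = 2.6626
S = 9 * 2.6626
= 23.96


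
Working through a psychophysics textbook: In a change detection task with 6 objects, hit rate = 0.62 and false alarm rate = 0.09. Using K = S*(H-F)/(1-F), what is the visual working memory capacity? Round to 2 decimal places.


K = S * (H - F) / (1 - F)
H - F = 0.53
1 - F = 0.91
K = 6 * 0.53 / 0.91
= 3.49


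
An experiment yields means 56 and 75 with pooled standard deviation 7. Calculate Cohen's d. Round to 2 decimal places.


Cohen's d = (M1 - M2) / S_pooled
= (56 - 75) / 7
= -19 / 7
= -2.71


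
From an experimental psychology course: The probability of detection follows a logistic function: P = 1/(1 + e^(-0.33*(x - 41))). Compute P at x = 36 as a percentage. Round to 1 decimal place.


P(x) = 1/(1 + e^(-0.33*(36 - 41)))
Exponent = -0.33 * -5 = 1.65
e^(1.65) = 5.20698
P = 1/(1 + 5.20698) = 0.161109
Percentage = 16.1


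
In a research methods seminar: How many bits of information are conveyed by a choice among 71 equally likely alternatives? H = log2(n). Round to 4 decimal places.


H = log2(n)
H = log2(71)
= 6.1497


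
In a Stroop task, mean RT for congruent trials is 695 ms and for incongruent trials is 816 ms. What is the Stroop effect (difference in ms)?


Stroop effect = RT(incongruent) - RT(congruent)
= 816 - 695
= 121 ms
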